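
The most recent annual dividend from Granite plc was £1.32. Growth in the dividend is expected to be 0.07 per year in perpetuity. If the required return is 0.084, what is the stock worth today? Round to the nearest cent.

£100.89

D₁ = D₀ × (1 + g) = £1.32 × 1.07 = £1.4124
Growing perpetuity: P = D₁ / (r − g) = £1.4124 / (0.084 − 0.07) = £100.89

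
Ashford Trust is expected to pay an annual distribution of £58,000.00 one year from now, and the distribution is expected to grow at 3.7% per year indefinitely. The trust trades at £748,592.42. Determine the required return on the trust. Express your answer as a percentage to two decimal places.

P = D₁/(r − g) ⇒ r = D₁/P + g = £58,000.0000/£748,592.42 + 0.037 = 0.077479 + 0.037 = 0.114479

11.45%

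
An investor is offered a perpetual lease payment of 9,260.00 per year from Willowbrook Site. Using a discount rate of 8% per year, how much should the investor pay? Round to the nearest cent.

115750.00

Level perpetuity: PV = C / r = 9,260.00 / 0.08 = 115,750.00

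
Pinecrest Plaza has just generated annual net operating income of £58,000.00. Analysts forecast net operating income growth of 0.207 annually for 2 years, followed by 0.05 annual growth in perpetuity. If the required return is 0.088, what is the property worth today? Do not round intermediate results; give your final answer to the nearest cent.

D_1 = 70006.00000
D_2 = 84497.24200
Terminal value at year 2: TV = D_2×(1+g_2)/(r−g_2) = 88722.10410/0.038 = 2334792.21316
P_0 = D_1/(1+r)^1 + D_2/(1+r)^2 + TV/(1+r)^2
    = 64343.75000 + 71381.34766 + 1972379.34313 = 2108104.44079

£2108104.44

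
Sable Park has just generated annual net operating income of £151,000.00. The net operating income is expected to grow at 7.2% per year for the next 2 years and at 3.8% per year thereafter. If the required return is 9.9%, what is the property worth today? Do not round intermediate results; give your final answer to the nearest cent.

£2735735.56

D_1 = 161872.00000
D_2 = 173526.78400
Terminal value at year 2: TV = D_2×(1+g_2)/(r−g_2) = 180120.80179/0.061 = 2952800.02938
P_0 = D_1/(1+r)^1 + D_2/(1+r)^2 + TV/(1+r)^2
    = 147290.26388 + 143671.66777 + 2444773.62527 = 2735735.55691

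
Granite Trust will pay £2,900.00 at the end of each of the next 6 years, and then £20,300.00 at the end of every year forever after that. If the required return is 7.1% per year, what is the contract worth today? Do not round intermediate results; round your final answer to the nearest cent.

£203233.12

PV of 6-year annuity: £2,900.00 × [1 − (1+0.071)^−6] / 0.071 = 13780.39493
Perpetuity value at year 6: £20,300.00 / 0.071 = 285915.49296
PV of perpetuity: 285915.49296 / (1+0.071)^6 = 189452.72843
Total PV = 13780.39493 + 189452.72843 = 203233.12336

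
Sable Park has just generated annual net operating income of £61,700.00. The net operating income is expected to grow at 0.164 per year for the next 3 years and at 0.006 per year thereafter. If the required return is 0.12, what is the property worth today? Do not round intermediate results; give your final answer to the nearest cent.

D_1 = 71818.80000
D_2 = 83597.08320
D_3 = 97307.00484
Terminal value at year 3: TV = D_3×(1+g_2)/(r−g_2) = 97890.84687/0.114 = 858691.63924
P_0 = D_1/(1+r)^1 + D_2/(1+r)^2 + D_3/(1+r)^3 + TV/(1+r)^3
    = 64123.92857 + 66643.08291 + 69261.20402 + 611199.74778 = 811227.96328

£811227.96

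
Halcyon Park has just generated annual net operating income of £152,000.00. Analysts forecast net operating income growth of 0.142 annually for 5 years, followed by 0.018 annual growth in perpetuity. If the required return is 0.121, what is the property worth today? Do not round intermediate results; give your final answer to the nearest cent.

£2452171.01

D_1 = 173584.00000
D_2 = 198232.92800
D_3 = 226382.00378
D_4 = 258528.24831
D_5 = 295239.25957
Terminal value at year 5: TV = D_5×(1+g_2)/(r−g_2) = 300553.56624/0.103 = 2917995.78878
P_0 = D_1/(1+r)^1 + D_2/(1+r)^2 + D_3/(1+r)^3 + D_4/(1+r)^4 + D_5/(1+r)^5 + TV/(1+r)^5
    = 154847.45763 + 157748.25746 + 160703.39877 + 163713.89955 + 166780.79686 + 1648377.19616 = 2452171.00642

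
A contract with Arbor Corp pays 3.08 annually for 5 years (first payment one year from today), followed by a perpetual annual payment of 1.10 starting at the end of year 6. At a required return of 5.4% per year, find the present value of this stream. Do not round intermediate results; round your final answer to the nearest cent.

PV of 5-year annuity: 3.08 × [1 − (1+0.054)^−5] / 0.054 = 13.18862
Perpetuity value at year 5: 1.10 / 0.054 = 20.37037
PV of perpetuity: 20.37037 / (1+0.054)^5 = 15.66015
Total PV = 13.18862 + 15.66015 = 28.84877

28.85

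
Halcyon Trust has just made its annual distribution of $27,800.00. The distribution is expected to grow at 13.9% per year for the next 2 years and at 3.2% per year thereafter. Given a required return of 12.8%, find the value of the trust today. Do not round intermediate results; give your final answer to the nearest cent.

$361123.00

D_1 = 31664.20000
D_2 = 36065.52380
Terminal value at year 2: TV = D_2×(1+g_2)/(r−g_2) = 37219.62056/0.096 = 387704.38085
P_0 = D_1/(1+r)^1 + D_2/(1+r)^2 + TV/(1+r)^2
    = 28071.09929 + 28344.84228 + 304707.05451 = 361122.99608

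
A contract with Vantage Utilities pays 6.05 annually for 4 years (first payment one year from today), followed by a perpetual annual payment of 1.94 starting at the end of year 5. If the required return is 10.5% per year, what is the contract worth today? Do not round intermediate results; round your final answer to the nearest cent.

31.36

PV of 4-year annuity: 6.05 × [1 − (1+0.105)^−4] / 0.105 = 18.97194
Perpetuity value at year 4: 1.94 / 0.105 = 18.47619
PV of perpetuity: 18.47619 / (1+0.105)^4 = 12.39263
Total PV = 18.97194 + 12.39263 = 31.36457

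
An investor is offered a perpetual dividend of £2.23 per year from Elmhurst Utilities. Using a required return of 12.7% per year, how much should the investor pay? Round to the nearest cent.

£17.56

Level perpetuity: PV = C / r = £2.23 / 0.127 = £17.56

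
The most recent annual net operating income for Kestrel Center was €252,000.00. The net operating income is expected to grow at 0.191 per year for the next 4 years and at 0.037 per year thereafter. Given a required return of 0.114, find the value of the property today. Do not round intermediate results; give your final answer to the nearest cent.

€5628636.04

D_1 = 300132.00000
D_2 = 357457.21200
D_3 = 425731.53949
D_4 = 507046.26353
Terminal value at year 4: TV = D_4×(1+g_2)/(r−g_2) = 525806.97529/0.077 = 6828662.01670
P_0 = D_1/(1+r)^1 + D_2/(1+r)^2 + D_3/(1+r)^3 + D_4/(1+r)^4 + TV/(1+r)^4
    = 269418.31239 + 288040.58353 + 307950.03141 + 329235.62604 + 4433991.48311 = 5628636.03647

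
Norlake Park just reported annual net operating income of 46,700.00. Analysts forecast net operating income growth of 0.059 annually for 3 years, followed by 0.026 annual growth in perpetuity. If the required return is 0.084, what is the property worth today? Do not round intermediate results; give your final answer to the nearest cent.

D_1 = 49455.30000
D_2 = 52373.16270
D_3 = 55463.17930
Terminal value at year 3: TV = D_3×(1+g_2)/(r−g_2) = 56905.22196/0.058 = 981124.51657
P_0 = D_1/(1+r)^1 + D_2/(1+r)^2 + D_3/(1+r)^3 + TV/(1+r)^3
    = 45622.97048 + 44570.78020 + 43542.85630 + 770258.11323 = 903994.72021

903994.72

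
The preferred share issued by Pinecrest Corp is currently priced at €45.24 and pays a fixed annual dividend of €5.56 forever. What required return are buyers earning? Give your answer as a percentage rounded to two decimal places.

12.29%

P = C/r ⇒ r = C/P = €5.56/€45.24 = 0.122900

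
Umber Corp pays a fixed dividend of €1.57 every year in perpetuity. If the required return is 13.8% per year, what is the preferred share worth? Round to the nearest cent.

Level perpetuity: PV = C / r = €1.57 / 0.138 = €11.38

€11.38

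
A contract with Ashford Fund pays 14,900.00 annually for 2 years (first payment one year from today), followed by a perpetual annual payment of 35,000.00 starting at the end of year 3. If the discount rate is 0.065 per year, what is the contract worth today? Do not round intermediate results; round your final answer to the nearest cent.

501866.95

PV of 2-year annuity: 14,900.00 × [1 − (1+0.065)^−2] / 0.065 = 27127.33364
Perpetuity value at year 2: 35,000.00 / 0.065 = 538461.53846
PV of perpetuity: 538461.53846 / (1+0.065)^2 = 474739.61380
Total PV = 27127.33364 + 474739.61380 = 501866.94744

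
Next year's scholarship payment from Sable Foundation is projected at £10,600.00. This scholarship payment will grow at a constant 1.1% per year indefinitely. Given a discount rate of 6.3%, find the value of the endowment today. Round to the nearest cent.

£203846.15

Growing perpetuity: P = D₁ / (r − g) = £10,600.0000 / (0.063 − 0.011) = £203,846.15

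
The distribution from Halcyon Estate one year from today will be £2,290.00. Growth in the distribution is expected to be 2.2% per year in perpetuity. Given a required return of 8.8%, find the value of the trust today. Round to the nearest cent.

Growing perpetuity: P = D₁ / (r − g) = £2,290.0000 / (0.088 − 0.022) = £34,696.97

£34696.97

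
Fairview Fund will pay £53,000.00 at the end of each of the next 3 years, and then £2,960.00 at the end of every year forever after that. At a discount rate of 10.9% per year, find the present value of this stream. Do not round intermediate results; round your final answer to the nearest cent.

PV of 3-year annuity: £53,000.00 × [1 − (1+0.109)^−3] / 0.109 = 129742.47307
Perpetuity value at year 3: £2,960.00 / 0.109 = 27155.96330
PV of perpetuity: 27155.96330 / (1+0.109)^3 = 19909.96858
Total PV = 129742.47307 + 19909.96858 = 149652.44165

£149652.44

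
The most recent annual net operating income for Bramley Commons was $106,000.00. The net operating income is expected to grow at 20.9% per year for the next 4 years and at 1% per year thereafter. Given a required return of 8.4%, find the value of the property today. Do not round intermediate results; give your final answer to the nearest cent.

$2799795.53

D_1 = 128154.00000
D_2 = 154938.18600
D_3 = 187320.26687
D_4 = 226470.20265
Terminal value at year 4: TV = D_4×(1+g_2)/(r−g_2) = 228734.90468/0.074 = 3091012.22537
P_0 = D_1/(1+r)^1 + D_2/(1+r)^2 + D_3/(1+r)^3 + D_4/(1+r)^4 + TV/(1+r)^4
    = 118223.24723 + 131856.00176 + 147060.79901 + 164018.91697 + 2238636.56951 = 2799795.53448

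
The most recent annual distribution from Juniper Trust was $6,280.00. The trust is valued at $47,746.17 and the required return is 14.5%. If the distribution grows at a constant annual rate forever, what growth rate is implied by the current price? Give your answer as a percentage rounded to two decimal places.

P = D₀(1+g)/(r−g) ⇒ P(r−g) = D₀(1+g) ⇒ g(P+D₀) = P·r − D₀
g = (P·r − D₀)/(P + D₀) = ($47,746.17×0.145 − $6,280.00) / ($47,746.17 + $6,280.00) = 0.011905

1.19%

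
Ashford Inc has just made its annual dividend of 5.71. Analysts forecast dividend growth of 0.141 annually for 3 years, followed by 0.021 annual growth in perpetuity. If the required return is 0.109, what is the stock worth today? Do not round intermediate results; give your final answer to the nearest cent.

90.29

D_1 = 6.51511
D_2 = 7.43374
D_3 = 8.48190
Terminal value at year 3: TV = D_3×(1+g_2)/(r−g_2) = 8.66002/0.088 = 98.40929
P_0 = D_1/(1+r)^1 + D_2/(1+r)^2 + D_3/(1+r)^3 + TV/(1+r)^3
    = 5.87476 + 6.04428 + 6.21868 + 72.15085 = 90.28857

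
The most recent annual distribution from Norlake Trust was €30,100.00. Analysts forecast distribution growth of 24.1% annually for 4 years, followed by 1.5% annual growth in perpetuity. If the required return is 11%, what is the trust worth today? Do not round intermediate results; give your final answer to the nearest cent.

€662832.12

D_1 = 37354.10000
D_2 = 46356.43810
D_3 = 57528.33968
D_4 = 71392.66955
Terminal value at year 4: TV = D_4×(1+g_2)/(r−g_2) = 72463.55959/0.095 = 762774.31146
P_0 = D_1/(1+r)^1 + D_2/(1+r)^2 + D_3/(1+r)^3 + D_4/(1+r)^4 + TV/(1+r)^4
    = 33652.34234 + 37623.92509 + 42064.22616 + 47028.56276 + 502463.06524 = 662832.12158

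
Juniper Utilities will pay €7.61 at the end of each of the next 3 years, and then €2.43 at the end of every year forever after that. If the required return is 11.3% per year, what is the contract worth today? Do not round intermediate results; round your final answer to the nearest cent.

PV of 3-year annuity: €7.61 × [1 − (1+0.113)^−3] / 0.113 = 18.50006
Perpetuity value at year 3: €2.43 / 0.113 = 21.50442
PV of perpetuity: 21.50442 / (1+0.113)^3 = 15.59705
Total PV = 18.50006 + 15.59705 = 34.09711

€34.10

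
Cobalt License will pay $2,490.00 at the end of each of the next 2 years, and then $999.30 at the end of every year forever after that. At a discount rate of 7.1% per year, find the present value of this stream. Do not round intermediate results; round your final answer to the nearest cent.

PV of 2-year annuity: $2,490.00 × [1 − (1+0.071)^−2] / 0.071 = 4495.73293
Perpetuity value at year 2: $999.30 / 0.071 = 14074.64789
PV of perpetuity: 14074.64789 / (1+0.071)^2 = 12270.39651
Total PV = 4495.73293 + 12270.39651 = 16766.12945

$16766.13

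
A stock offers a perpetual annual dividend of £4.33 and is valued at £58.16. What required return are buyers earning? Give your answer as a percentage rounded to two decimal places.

P = C/r ⇒ r = C/P = £4.33/£58.16 = 0.074450

7.44%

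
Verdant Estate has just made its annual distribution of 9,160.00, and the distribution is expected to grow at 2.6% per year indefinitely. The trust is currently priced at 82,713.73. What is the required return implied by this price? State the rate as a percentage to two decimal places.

D₁ = 9,160.00 × 1.026 = 9,398.1600
P = D₁/(r − g) ⇒ r = D₁/P + g = 9,398.1600/82,713.73 + 0.026 = 0.113623 + 0.026 = 0.139623

13.96%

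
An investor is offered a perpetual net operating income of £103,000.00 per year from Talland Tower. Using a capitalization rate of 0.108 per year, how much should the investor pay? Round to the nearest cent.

Level perpetuity: PV = C / r = £103,000.00 / 0.108 = £953,703.70

£953703.70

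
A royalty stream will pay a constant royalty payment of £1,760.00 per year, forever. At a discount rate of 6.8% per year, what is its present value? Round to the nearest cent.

Level perpetuity: PV = C / r = £1,760.00 / 0.068 = £25,882.35

£25882.35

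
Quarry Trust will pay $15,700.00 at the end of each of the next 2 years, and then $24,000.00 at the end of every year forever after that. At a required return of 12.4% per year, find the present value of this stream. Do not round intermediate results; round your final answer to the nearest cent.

$179594.35

PV of 2-year annuity: $15,700.00 × [1 − (1+0.124)^−2] / 0.124 = 26394.99246
Perpetuity value at year 2: $24,000.00 / 0.124 = 193548.38710
PV of perpetuity: 193548.38710 / (1+0.124)^2 = 153199.35403
Total PV = 26394.99246 + 153199.35403 = 179594.34649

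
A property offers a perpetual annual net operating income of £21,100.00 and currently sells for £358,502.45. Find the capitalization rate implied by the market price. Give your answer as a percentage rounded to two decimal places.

P = C/r ⇒ r = C/P = £21,100.00/£358,502.45 = 0.058856

5.89%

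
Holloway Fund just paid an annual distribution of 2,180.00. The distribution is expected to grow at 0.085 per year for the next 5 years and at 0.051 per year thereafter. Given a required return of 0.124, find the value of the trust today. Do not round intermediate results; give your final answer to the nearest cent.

36122.45

D_1 = 2365.30000
D_2 = 2566.35050
D_3 = 2784.49029
D_4 = 3021.17197
D_5 = 3277.97158
Terminal value at year 5: TV = D_5×(1+g_2)/(r−g_2) = 3445.14814/0.073 = 47193.81007
P_0 = D_1/(1+r)^1 + D_2/(1+r)^2 + D_3/(1+r)^3 + D_4/(1+r)^4 + D_5/(1+r)^5 + TV/(1+r)^5
    = 2104.35943 + 2031.34340 + 1960.86084 + 1892.82386 + 1827.14759 + 26305.91935 = 36122.45447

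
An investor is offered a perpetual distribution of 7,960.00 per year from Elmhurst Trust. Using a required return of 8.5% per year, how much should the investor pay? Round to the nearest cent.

Level perpetuity: PV = C / r = 7,960.00 / 0.085 = 93,647.06

93647.06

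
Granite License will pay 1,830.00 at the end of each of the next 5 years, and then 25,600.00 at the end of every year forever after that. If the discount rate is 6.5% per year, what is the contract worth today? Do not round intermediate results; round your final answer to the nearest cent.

PV of 5-year annuity: 1,830.00 × [1 − (1+0.065)^−5] / 0.065 = 7604.89337
Perpetuity value at year 5: 25,600.00 / 0.065 = 393846.15385
PV of perpetuity: 393846.15385 / (1+0.065)^5 = 287460.76023
Total PV = 7604.89337 + 287460.76023 = 295065.65360

295065.65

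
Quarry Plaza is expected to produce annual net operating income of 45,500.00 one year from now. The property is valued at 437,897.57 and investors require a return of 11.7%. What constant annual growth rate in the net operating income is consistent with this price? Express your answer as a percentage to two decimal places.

1.31%

P = D₁/(r−g) ⇒ g = r − D₁/P = 0.117 − 45,500.00/437,897.57 = 0.013094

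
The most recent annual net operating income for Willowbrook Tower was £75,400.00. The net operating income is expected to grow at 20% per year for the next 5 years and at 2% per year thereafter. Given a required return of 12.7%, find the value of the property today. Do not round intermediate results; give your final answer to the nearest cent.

£1440628.08

D_1 = 90480.00000
D_2 = 108576.00000
D_3 = 130291.20000
D_4 = 156349.44000
D_5 = 187619.32800
Terminal value at year 5: TV = D_5×(1+g_2)/(r−g_2) = 191371.71456/0.107 = 1788520.69682
P_0 = D_1/(1+r)^1 + D_2/(1+r)^2 + D_3/(1+r)^3 + D_4/(1+r)^4 + D_5/(1+r)^5 + TV/(1+r)^5
    = 80283.93966 + 85484.23034 + 91021.36327 + 96917.15699 + 103194.84329 + 983726.54353 = 1440628.07709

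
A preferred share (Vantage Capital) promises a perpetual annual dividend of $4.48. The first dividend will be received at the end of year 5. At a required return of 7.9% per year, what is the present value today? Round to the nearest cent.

$41.84

Value at end of year 4: C / r = $4.48 / 0.079 = $56.7089
Discount to today: PV = $56.7089 / (1 + 0.079)^4 = $56.7089 / 1.355457 = $41.84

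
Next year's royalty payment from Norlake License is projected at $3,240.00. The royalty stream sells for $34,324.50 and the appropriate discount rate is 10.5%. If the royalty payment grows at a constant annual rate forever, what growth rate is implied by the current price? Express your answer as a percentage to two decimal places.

1.06%

P = D₁/(r−g) ⇒ g = r − D₁/P = 0.105 − $3,240.00/$34,324.50 = 0.010607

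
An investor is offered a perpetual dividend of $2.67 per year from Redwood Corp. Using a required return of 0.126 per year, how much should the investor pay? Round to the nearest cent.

Level perpetuity: PV = C / r = $2.67 / 0.126 = $21.19

$21.19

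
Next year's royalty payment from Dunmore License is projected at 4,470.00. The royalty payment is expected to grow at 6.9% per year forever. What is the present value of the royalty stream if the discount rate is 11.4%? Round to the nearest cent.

Growing perpetuity: P = D₁ / (r − g) = 4,470.0000 / (0.114 − 0.069) = 99,333.33

99333.33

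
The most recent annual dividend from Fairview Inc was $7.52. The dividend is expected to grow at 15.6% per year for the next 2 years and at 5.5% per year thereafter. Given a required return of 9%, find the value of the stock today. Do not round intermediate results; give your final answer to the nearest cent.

D_1 = 8.69312
D_2 = 10.04925
Terminal value at year 2: TV = D_2×(1+g_2)/(r−g_2) = 10.60196/0.035 = 302.91301
P_0 = D_1/(1+r)^1 + D_2/(1+r)^2 + TV/(1+r)^2
    = 7.97534 + 8.45825 + 254.95582 = 271.38941

$271.39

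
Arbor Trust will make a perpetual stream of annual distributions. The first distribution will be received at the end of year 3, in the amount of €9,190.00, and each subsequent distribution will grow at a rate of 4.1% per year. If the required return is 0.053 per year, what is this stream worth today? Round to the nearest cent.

Value at end of year 2: C₁ / (r − g) = €9,190.00 / (0.053 − 0.041) = €765,833.3333
Discount to today: PV = €765,833.3333 / (1 + 0.053)^2 = €765,833.3333 / 1.108809 = €690,681.02

€690681.02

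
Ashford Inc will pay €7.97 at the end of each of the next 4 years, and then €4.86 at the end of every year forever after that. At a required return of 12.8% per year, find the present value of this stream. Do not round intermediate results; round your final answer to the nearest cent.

PV of 4-year annuity: €7.97 × [1 − (1+0.128)^−4] / 0.128 = 23.80539
Perpetuity value at year 4: €4.86 / 0.128 = 37.96875
PV of perpetuity: 37.96875 / (1+0.128)^4 = 23.45254
Total PV = 23.80539 + 23.45254 = 47.25793

€47.26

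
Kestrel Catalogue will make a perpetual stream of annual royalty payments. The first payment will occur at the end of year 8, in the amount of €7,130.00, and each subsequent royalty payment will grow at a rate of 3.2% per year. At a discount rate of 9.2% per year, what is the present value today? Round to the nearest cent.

€64177.06

Value at end of year 7: C₁ / (r − g) = €7,130.00 / (0.092 − 0.032) = €118,833.3333
Discount to today: PV = €118,833.3333 / (1 + 0.092)^7 = €118,833.3333 / 1.851648 = €64,177.06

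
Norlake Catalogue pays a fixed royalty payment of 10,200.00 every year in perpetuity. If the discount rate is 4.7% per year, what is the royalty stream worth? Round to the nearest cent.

217021.28

Level perpetuity: PV = C / r = 10,200.00 / 0.047 = 217,021.28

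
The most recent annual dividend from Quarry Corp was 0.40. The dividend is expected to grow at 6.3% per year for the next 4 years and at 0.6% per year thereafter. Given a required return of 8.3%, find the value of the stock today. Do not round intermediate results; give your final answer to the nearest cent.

6.38

D_1 = 0.42520
D_2 = 0.45199
D_3 = 0.48046
D_4 = 0.51073
Terminal value at year 4: TV = D_4×(1+g_2)/(r−g_2) = 0.51380/0.077 = 6.67268
P_0 = D_1/(1+r)^1 + D_2/(1+r)^2 + D_3/(1+r)^3 + D_4/(1+r)^4 + TV/(1+r)^4
    = 0.39261 + 0.38536 + 0.37825 + 0.37126 + 4.85050 = 6.37798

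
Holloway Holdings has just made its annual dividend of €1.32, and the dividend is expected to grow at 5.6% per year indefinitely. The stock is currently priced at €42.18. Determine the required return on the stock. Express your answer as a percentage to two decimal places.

D₁ = €1.32 × 1.056 = €1.3939
P = D₁/(r − g) ⇒ r = D₁/P + g = €1.3939/€42.18 + 0.056 = 0.033047 + 0.056 = 0.089047

8.90%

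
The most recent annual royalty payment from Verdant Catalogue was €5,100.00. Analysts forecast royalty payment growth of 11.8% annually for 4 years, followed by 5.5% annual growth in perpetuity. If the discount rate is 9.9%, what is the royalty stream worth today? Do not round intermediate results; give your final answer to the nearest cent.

€152259.42

D_1 = 5701.80000
D_2 = 6374.61240
D_3 = 7126.81666
D_4 = 7967.78103
Terminal value at year 4: TV = D_4×(1+g_2)/(r−g_2) = 8406.00899/0.044 = 191045.65877
P_0 = D_1/(1+r)^1 + D_2/(1+r)^2 + D_3/(1+r)^3 + D_4/(1+r)^4 + TV/(1+r)^4
    = 5188.17106 + 5277.86647 + 5369.11257 + 5461.93617 + 130962.33319 = 152259.41947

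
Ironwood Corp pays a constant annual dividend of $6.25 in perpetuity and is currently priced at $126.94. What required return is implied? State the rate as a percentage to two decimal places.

4.92%

P = C/r ⇒ r = C/P = $6.25/$126.94 = 0.049236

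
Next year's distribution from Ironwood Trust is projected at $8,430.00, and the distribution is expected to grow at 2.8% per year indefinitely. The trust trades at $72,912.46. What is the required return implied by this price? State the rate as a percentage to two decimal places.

14.36%

P = D₁/(r − g) ⇒ r = D₁/P + g = $8,430.0000/$72,912.46 + 0.028 = 0.115618 + 0.028 = 0.143618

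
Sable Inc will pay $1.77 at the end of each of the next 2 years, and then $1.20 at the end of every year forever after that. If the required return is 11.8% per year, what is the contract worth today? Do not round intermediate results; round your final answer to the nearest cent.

PV of 2-year annuity: $1.77 × [1 − (1+0.118)^−2] / 0.118 = 2.99927
Perpetuity value at year 2: $1.20 / 0.118 = 10.16949
PV of perpetuity: 10.16949 / (1+0.118)^2 = 8.13609
Total PV = 2.99927 + 8.13609 = 11.13536

$11.14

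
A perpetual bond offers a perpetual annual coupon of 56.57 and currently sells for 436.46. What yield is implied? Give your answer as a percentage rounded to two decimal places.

P = C/r ⇒ r = C/P = 56.57/436.46 = 0.129611

12.96%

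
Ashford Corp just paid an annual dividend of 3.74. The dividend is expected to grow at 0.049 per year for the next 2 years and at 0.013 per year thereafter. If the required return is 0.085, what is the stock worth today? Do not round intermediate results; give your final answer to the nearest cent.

D_1 = 3.92326
D_2 = 4.11550
Terminal value at year 2: TV = D_2×(1+g_2)/(r−g_2) = 4.16900/0.072 = 57.90279
P_0 = D_1/(1+r)^1 + D_2/(1+r)^2 + TV/(1+r)^2
    = 3.61591 + 3.49593 + 49.18584 = 56.29768

56.30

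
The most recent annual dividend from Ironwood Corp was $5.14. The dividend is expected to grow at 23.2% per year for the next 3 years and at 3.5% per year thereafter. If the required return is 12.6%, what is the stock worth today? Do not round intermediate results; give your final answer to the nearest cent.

D_1 = 6.33248
D_2 = 7.80162
D_3 = 9.61159
Terminal value at year 3: TV = D_3×(1+g_2)/(r−g_2) = 9.94800/0.091 = 109.31863
P_0 = D_1/(1+r)^1 + D_2/(1+r)^2 + D_3/(1+r)^3 + TV/(1+r)^3
    = 5.62387 + 6.15330 + 6.73256 + 76.57359 = 95.08332

$95.08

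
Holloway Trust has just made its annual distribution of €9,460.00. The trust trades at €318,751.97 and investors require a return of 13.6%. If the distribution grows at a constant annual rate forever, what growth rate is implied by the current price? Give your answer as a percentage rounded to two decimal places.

10.33%

P = D₀(1+g)/(r−g) ⇒ P(r−g) = D₀(1+g) ⇒ g(P+D₀) = P·r − D₀
g = (P·r − D₀)/(P + D₀) = (€318,751.97×0.136 − €9,460.00) / (€318,751.97 + €9,460.00) = 0.103257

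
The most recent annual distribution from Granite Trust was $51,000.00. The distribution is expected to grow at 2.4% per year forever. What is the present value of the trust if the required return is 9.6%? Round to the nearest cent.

$725333.33

D₁ = D₀ × (1 + g) = $51,000.00 × 1.024 = $52,224.0000
Growing perpetuity: P = D₁ / (r − g) = $52,224.0000 / (0.096 − 0.024) = $725,333.33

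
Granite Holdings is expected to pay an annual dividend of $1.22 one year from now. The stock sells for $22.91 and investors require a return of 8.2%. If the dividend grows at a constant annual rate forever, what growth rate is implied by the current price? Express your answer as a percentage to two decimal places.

P = D₁/(r−g) ⇒ g = r − D₁/P = 0.082 − $1.22/$22.91 = 0.028748

2.87%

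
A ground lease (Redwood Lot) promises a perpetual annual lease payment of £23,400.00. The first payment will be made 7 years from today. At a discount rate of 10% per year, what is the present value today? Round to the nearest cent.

£132086.90

Value at end of year 6: C / r = £23,400.00 / 0.1 = £234,000.0000
Discount to today: PV = £234,000.0000 / (1 + 0.1)^6 = £234,000.0000 / 1.771561 = £132,086.90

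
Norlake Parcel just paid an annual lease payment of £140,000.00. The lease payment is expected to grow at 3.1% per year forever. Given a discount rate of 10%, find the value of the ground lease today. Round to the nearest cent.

D₁ = D₀ × (1 + g) = £140,000.00 × 1.031 = £144,340.0000
Growing perpetuity: P = D₁ / (r − g) = £144,340.0000 / (0.1 − 0.031) = £2,091,884.06

£2091884.06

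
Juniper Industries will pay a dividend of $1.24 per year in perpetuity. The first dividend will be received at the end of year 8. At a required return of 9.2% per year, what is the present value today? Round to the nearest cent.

$7.28

Value at end of year 7: C / r = $1.24 / 0.092 = $13.4783
Discount to today: PV = $13.4783 / (1 + 0.092)^7 = $13.4783 / 1.851648 = $7.28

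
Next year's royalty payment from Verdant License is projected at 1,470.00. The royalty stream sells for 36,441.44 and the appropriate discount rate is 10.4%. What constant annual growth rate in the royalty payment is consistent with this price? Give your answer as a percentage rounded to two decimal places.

P = D₁/(r−g) ⇒ g = r − D₁/P = 0.104 − 1,470.00/36,441.44 = 0.063661

6.37%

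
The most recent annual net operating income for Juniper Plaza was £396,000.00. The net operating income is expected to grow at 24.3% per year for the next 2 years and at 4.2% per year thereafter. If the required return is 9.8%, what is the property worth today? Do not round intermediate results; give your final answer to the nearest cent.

£10398844.85

D_1 = 492228.00000
D_2 = 611839.40400
Terminal value at year 2: TV = D_2×(1+g_2)/(r−g_2) = 637536.65897/0.056 = 11384583.19586
P_0 = D_1/(1+r)^1 + D_2/(1+r)^2 + TV/(1+r)^2
    = 448295.08197 + 507496.16292 + 9443053.60289 = 10398844.84778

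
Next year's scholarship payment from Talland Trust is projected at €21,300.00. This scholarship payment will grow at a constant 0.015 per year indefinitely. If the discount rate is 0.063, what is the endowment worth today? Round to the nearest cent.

€443750.00

Growing perpetuity: P = D₁ / (r − g) = €21,300.0000 / (0.063 − 0.015) = €443,750.00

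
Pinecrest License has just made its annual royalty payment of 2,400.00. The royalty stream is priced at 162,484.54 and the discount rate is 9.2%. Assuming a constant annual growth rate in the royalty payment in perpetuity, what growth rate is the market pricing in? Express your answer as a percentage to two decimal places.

P = D₀(1+g)/(r−g) ⇒ P(r−g) = D₀(1+g) ⇒ g(P+D₀) = P·r − D₀
g = (P·r − D₀)/(P + D₀) = (162,484.54×0.092 − 2,400.00) / (162,484.54 + 2,400.00) = 0.076105

7.61%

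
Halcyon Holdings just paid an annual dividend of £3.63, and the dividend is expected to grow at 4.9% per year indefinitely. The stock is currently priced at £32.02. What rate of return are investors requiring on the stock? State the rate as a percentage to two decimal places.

16.79%

D₁ = £3.63 × 1.049 = £3.8079
P = D₁/(r − g) ⇒ r = D₁/P + g = £3.8079/£32.02 + 0.049 = 0.118922 + 0.049 = 0.167922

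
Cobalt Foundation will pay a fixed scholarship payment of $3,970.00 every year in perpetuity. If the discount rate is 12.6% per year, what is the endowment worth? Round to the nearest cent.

$31507.94

Level perpetuity: PV = C / r = $3,970.00 / 0.126 = $31,507.94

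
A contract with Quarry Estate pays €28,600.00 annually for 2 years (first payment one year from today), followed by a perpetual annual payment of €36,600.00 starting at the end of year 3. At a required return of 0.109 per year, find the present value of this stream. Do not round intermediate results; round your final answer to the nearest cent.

PV of 2-year annuity: €28,600.00 × [1 − (1+0.109)^−2] / 0.109 = 49043.28142
Perpetuity value at year 2: €36,600.00 / 0.109 = 335779.81651
PV of perpetuity: 335779.81651 / (1+0.109)^2 = 273018.13469
Total PV = 49043.28142 + 273018.13469 = 322061.41612

€322061.42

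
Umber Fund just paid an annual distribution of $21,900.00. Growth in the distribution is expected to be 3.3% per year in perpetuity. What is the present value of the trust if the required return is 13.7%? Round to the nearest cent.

$217525.96

D₁ = D₀ × (1 + g) = $21,900.00 × 1.033 = $22,622.7000
Growing perpetuity: P = D₁ / (r − g) = $22,622.7000 / (0.137 − 0.033) = $217,525.96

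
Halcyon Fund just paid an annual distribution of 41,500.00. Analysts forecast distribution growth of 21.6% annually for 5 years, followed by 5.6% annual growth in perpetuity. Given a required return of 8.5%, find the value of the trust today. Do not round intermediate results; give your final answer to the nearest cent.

2967887.91

D_1 = 50464.00000
D_2 = 61364.22400
D_3 = 74618.89638
D_4 = 90736.57800
D_5 = 110335.67885
Terminal value at year 5: TV = D_5×(1+g_2)/(r−g_2) = 116514.47687/0.029 = 4017740.58163
P_0 = D_1/(1+r)^1 + D_2/(1+r)^2 + D_3/(1+r)^3 + D_4/(1+r)^4 + D_5/(1+r)^5 + TV/(1+r)^5
    = 46510.59908 + 52126.16450 + 58419.73827 + 65473.18133 + 73378.23825 + 2671979.98577 = 2967887.90720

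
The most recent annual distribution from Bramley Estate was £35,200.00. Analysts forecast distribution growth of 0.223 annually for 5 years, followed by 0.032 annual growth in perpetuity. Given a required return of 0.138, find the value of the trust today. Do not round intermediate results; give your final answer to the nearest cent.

D_1 = 43049.60000
D_2 = 52649.66080
D_3 = 64390.53516
D_4 = 78749.62450
D_5 = 96310.79076
Terminal value at year 5: TV = D_5×(1+g_2)/(r−g_2) = 99392.73607/0.106 = 937667.32138
P_0 = D_1/(1+r)^1 + D_2/(1+r)^2 + D_3/(1+r)^3 + D_4/(1+r)^4 + D_5/(1+r)^5 + TV/(1+r)^5
    = 37829.17399 + 40654.72741 + 43691.32831 + 46954.74036 + 50461.90462 + 491289.48647 = 710881.36115

£710881.36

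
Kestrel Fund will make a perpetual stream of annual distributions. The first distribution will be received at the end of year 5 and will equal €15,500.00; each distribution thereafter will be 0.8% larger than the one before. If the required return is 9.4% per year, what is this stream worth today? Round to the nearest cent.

Value at end of year 4: C₁ / (r − g) = €15,500.00 / (0.094 − 0.008) = €180,232.5581
Discount to today: PV = €180,232.5581 / (1 + 0.094)^4 = €180,232.5581 / 1.432416 = €125,824.14

€125824.14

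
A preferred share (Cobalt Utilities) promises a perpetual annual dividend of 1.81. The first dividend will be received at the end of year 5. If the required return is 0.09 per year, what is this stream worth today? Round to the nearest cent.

14.25

Value at end of year 4: C / r = 1.81 / 0.09 = 20.1111
Discount to today: PV = 20.1111 / (1 + 0.09)^4 = 20.1111 / 1.411582 = 14.25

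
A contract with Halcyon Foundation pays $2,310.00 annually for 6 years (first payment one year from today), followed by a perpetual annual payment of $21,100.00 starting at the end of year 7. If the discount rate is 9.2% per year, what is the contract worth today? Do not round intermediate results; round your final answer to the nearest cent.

PV of 6-year annuity: $2,310.00 × [1 − (1+0.092)^−6] / 0.092 = 10300.97127
Perpetuity value at year 6: $21,100.00 / 0.092 = 229347.82609
PV of perpetuity: 229347.82609 / (1+0.092)^6 = 135256.70326
Total PV = 10300.97127 + 135256.70326 = 145557.67452

$145557.67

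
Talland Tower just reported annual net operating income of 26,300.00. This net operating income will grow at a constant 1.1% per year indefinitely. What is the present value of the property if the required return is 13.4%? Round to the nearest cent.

216173.17

D₁ = D₀ × (1 + g) = 26,300.00 × 1.011 = 26,589.3000
Growing perpetuity: P = D₁ / (r − g) = 26,589.3000 / (0.134 − 0.011) = 216,173.17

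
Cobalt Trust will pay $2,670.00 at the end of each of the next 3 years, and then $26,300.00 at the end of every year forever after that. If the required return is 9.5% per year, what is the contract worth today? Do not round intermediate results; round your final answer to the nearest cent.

$217556.64

PV of 3-year annuity: $2,670.00 × [1 − (1+0.095)^−3] / 0.095 = 6698.78123
Perpetuity value at year 3: $26,300.00 / 0.095 = 276842.10526
PV of perpetuity: 276842.10526 / (1+0.095)^3 = 210857.85569
Total PV = 6698.78123 + 210857.85569 = 217556.63692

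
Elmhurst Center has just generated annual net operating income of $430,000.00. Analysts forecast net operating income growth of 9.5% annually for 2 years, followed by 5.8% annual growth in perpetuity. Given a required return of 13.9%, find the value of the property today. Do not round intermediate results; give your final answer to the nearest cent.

D_1 = 470850.00000
D_2 = 515580.75000
Terminal value at year 2: TV = D_2×(1+g_2)/(r−g_2) = 545484.43350/0.081 = 6734375.72222
P_0 = D_1/(1+r)^1 + D_2/(1+r)^2 + TV/(1+r)^2
    = 413388.93766 + 397419.56694 + 5190986.44223 = 6001794.94683

$6001794.95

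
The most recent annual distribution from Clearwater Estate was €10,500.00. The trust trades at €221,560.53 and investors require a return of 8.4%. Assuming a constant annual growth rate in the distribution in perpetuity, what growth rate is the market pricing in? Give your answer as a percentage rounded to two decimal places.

P = D₀(1+g)/(r−g) ⇒ P(r−g) = D₀(1+g) ⇒ g(P+D₀) = P·r − D₀
g = (P·r − D₀)/(P + D₀) = (€221,560.53×0.084 − €10,500.00) / (€221,560.53 + €10,500.00) = 0.034952

3.50%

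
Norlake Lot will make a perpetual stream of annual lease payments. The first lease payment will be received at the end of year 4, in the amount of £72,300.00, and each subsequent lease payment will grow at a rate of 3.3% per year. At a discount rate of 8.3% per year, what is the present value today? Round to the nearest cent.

Value at end of year 3: C₁ / (r − g) = £72,300.00 / (0.083 − 0.033) = £1,446,000.0000
Discount to today: PV = £1,446,000.0000 / (1 + 0.083)^3 = £1,446,000.0000 / 1.270239 = £1,138,368.64

£1138368.64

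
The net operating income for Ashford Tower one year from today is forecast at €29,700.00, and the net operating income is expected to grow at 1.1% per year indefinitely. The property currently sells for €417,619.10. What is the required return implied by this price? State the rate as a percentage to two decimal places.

8.21%

P = D₁/(r − g) ⇒ r = D₁/P + g = €29,700.0000/€417,619.10 + 0.011 = 0.071117 + 0.011 = 0.082117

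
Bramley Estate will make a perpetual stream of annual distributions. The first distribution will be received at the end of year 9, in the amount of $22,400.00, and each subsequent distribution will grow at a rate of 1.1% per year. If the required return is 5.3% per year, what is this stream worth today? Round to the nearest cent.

$352835.08

Value at end of year 8: C₁ / (r − g) = $22,400.00 / (0.053 − 0.011) = $533,333.3333
Discount to today: PV = $533,333.3333 / (1 + 0.053)^8 = $533,333.3333 / 1.511565 = $352,835.08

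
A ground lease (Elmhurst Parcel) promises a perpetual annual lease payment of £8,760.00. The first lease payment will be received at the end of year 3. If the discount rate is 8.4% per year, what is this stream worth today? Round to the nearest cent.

£88749.57

Value at end of year 2: C / r = £8,760.00 / 0.084 = £104,285.7143
Discount to today: PV = £104,285.7143 / (1 + 0.084)^2 = £104,285.7143 / 1.175056 = £88,749.57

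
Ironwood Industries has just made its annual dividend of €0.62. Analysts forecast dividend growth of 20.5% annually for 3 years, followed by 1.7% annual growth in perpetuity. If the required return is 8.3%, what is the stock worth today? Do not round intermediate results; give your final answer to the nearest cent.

D_1 = 0.74710
D_2 = 0.90026
D_3 = 1.08481
Terminal value at year 3: TV = D_3×(1+g_2)/(r−g_2) = 1.10325/0.066 = 16.71590
P_0 = D_1/(1+r)^1 + D_2/(1+r)^2 + D_3/(1+r)^3 + TV/(1+r)^3
    = 0.68984 + 0.76755 + 0.85402 + 13.15965 = 15.47107

€15.47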